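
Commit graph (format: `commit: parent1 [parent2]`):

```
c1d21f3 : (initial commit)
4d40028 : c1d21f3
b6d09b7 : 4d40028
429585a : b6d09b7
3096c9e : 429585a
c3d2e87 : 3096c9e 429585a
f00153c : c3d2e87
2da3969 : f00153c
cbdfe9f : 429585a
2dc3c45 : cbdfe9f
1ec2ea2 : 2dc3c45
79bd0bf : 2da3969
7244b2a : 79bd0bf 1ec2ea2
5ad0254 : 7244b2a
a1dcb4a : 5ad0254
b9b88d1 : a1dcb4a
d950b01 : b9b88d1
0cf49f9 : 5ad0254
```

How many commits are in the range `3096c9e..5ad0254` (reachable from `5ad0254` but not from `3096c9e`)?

9

Reachable from 5ad0254: {1ec2ea2, 2da3969, 2dc3c45, 3096c9e, 429585a, 4d40028, 5ad0254, 7244b2a, 79bd0bf, b6d09b7, c1d21f3, c3d2e87, cbdfe9f, f00153c}.
Reachable from 3096c9e: {3096c9e, 429585a, 4d40028, b6d09b7, c1d21f3}.
In 5ad0254's history but not 3096c9e's: {1ec2ea2, 2da3969, 2dc3c45, 5ad0254, 7244b2a, 79bd0bf, c3d2e87, cbdfe9f, f00153c} — 9 commits.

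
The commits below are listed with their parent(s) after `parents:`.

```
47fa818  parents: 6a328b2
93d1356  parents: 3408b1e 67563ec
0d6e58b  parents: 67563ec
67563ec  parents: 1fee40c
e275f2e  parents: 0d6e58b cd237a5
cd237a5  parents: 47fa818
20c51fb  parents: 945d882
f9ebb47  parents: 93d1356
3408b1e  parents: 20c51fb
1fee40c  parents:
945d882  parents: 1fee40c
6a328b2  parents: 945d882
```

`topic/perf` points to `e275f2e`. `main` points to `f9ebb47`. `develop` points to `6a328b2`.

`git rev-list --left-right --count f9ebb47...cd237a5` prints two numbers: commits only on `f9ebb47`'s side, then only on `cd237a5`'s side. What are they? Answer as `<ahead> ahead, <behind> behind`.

5 ahead, 3 behind

Reachable from f9ebb47: {1fee40c, 20c51fb, 3408b1e, 67563ec, 93d1356, 945d882, f9ebb47}.
Reachable from cd237a5: {1fee40c, 47fa818, 6a328b2, 945d882, cd237a5}.
Only in f9ebb47's history (ahead): {20c51fb, 3408b1e, 67563ec, 93d1356, f9ebb47} — 5.
Only in cd237a5's history (behind): {47fa818, 6a328b2, cd237a5} — 3.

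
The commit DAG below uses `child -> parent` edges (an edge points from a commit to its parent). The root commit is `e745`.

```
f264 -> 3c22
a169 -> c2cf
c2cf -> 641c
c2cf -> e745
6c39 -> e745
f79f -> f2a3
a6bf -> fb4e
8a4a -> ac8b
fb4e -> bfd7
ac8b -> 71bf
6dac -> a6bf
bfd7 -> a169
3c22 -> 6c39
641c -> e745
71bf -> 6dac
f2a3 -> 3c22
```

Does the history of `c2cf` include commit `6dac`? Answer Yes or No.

No

Ancestors of c2cf: {641c, c2cf, e745}.
6dac is not in that set, so it is not an ancestor of c2cf.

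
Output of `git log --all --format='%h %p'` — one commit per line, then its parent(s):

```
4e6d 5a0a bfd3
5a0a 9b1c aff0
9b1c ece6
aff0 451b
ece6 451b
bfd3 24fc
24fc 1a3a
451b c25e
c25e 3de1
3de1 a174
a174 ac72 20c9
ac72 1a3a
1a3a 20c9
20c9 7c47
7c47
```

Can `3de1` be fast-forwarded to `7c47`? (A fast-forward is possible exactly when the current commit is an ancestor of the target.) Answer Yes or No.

A fast-forward from 3de1 to 7c47 is possible iff 3de1 is an ancestor of 7c47.
Ancestors of 7c47: {7c47}.
3de1 is not among them, so fast-forward is not possible.

No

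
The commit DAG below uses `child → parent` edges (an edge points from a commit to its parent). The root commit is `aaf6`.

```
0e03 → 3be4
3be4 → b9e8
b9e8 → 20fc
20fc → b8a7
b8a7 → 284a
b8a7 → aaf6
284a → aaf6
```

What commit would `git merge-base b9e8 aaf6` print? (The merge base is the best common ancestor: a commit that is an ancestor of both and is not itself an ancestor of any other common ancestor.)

Ancestors of b9e8: {20fc, 284a, aaf6, b8a7, b9e8}.
Ancestors of aaf6: {aaf6}.
Common ancestors: {aaf6}.
The only common ancestor is aaf6, so it is the merge base.

aaf6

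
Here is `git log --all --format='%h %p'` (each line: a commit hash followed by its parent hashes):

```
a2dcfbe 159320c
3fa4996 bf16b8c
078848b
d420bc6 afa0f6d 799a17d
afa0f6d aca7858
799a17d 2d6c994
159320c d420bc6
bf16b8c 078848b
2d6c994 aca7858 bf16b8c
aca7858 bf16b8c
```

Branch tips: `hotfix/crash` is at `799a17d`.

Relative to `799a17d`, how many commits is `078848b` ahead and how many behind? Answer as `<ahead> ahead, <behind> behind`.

Reachable from 078848b: {078848b}.
Reachable from 799a17d: {078848b, 2d6c994, 799a17d, aca7858, bf16b8c}.
Only in 078848b's history (ahead): {} — 0.
Only in 799a17d's history (behind): {2d6c994, 799a17d, aca7858, bf16b8c} — 4.

0 ahead, 4 behind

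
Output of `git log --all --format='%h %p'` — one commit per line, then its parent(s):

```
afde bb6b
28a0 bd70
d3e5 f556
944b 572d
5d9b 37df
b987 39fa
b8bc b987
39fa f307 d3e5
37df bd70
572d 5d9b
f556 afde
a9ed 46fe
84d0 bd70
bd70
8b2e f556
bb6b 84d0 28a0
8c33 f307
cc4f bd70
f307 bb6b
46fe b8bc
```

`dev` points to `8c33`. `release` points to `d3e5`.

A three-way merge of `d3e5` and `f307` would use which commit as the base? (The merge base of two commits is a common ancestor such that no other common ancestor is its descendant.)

bb6b

Ancestors of d3e5: {28a0, 84d0, afde, bb6b, bd70, d3e5, f556}.
Ancestors of f307: {28a0, 84d0, bb6b, bd70, f307}.
Common ancestors: {28a0, 84d0, bb6b, bd70}.
Among these, bb6b is not an ancestor of any other common ancestor — it is the merge base.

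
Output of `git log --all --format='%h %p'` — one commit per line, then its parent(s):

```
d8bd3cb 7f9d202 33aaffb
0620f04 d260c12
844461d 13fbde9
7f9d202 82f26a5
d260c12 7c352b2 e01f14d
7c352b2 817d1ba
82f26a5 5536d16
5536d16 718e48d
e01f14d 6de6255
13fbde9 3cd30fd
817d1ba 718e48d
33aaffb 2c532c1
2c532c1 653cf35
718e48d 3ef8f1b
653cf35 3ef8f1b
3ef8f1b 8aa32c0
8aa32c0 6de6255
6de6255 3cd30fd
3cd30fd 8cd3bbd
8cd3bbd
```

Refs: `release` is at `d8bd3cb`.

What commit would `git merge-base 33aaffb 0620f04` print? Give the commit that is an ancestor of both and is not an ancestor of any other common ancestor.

3ef8f1b

Ancestors of 33aaffb: {2c532c1, 33aaffb, 3cd30fd, 3ef8f1b, 653cf35, 6de6255, 8aa32c0, 8cd3bbd}.
Ancestors of 0620f04: {0620f04, 3cd30fd, 3ef8f1b, 6de6255, 718e48d, 7c352b2, 817d1ba, 8aa32c0, 8cd3bbd, d260c12, e01f14d}.
Common ancestors: {3cd30fd, 3ef8f1b, 6de6255, 8aa32c0, 8cd3bbd}.
Among these, 3ef8f1b is not an ancestor of any other common ancestor — it is the merge base.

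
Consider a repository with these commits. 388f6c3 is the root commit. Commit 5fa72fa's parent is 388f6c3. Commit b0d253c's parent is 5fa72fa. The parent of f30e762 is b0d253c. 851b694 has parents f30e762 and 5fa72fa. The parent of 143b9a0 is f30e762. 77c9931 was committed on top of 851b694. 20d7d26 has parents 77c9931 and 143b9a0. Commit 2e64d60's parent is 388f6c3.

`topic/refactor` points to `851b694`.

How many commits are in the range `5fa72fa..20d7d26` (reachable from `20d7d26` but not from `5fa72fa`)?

Reachable from 20d7d26: {143b9a0, 20d7d26, 388f6c3, 5fa72fa, 77c9931, 851b694, b0d253c, f30e762}.
Reachable from 5fa72fa: {388f6c3, 5fa72fa}.
In 20d7d26's history but not 5fa72fa's: {143b9a0, 20d7d26, 77c9931, 851b694, b0d253c, f30e762} — 6 commits.

6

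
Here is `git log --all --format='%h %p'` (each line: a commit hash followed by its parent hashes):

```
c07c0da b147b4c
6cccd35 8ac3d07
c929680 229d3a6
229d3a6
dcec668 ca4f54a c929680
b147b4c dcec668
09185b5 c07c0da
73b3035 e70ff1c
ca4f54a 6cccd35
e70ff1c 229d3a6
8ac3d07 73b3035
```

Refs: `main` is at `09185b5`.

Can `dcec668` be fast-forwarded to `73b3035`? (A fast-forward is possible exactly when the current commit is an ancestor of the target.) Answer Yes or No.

No

A fast-forward from dcec668 to 73b3035 is possible iff dcec668 is an ancestor of 73b3035.
Ancestors of 73b3035: {229d3a6, 73b3035, e70ff1c}.
dcec668 is not among them, so fast-forward is not possible.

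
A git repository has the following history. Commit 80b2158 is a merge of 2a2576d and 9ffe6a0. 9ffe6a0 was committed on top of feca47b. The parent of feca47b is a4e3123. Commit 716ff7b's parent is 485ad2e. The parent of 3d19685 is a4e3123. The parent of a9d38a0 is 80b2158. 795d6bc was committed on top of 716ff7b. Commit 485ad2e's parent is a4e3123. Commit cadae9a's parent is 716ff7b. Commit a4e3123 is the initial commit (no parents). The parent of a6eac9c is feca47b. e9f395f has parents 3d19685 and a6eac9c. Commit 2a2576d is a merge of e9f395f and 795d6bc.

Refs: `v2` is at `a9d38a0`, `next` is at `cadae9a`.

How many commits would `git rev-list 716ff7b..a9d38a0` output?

Reachable from a9d38a0: {2a2576d, 3d19685, 485ad2e, 716ff7b, 795d6bc, 80b2158, 9ffe6a0, a4e3123, a6eac9c, a9d38a0, e9f395f, feca47b}.
Reachable from 716ff7b: {485ad2e, 716ff7b, a4e3123}.
In a9d38a0's history but not 716ff7b's: {2a2576d, 3d19685, 795d6bc, 80b2158, 9ffe6a0, a6eac9c, a9d38a0, e9f395f, feca47b} — 9 commits.

9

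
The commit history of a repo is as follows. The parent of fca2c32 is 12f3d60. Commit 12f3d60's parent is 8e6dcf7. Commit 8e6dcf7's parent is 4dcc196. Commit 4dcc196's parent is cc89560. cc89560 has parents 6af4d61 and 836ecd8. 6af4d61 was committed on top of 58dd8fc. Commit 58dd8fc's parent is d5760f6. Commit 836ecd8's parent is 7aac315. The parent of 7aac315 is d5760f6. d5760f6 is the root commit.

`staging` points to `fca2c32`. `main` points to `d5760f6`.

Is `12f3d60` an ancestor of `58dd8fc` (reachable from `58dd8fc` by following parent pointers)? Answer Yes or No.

No

Ancestors of 58dd8fc: {58dd8fc, d5760f6}.
12f3d60 is not in that set, so it is not an ancestor of 58dd8fc.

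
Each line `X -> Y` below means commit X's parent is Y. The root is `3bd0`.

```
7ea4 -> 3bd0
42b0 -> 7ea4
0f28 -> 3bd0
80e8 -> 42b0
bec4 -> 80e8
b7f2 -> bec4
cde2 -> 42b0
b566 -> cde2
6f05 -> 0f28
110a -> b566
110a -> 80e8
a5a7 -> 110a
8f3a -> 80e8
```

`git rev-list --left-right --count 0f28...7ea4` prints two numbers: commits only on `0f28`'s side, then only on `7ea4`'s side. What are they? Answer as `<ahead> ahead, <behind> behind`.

1 ahead, 1 behind

Reachable from 0f28: {0f28, 3bd0}.
Reachable from 7ea4: {3bd0, 7ea4}.
Only in 0f28's history (ahead): {0f28} — 1.
Only in 7ea4's history (behind): {7ea4} — 1.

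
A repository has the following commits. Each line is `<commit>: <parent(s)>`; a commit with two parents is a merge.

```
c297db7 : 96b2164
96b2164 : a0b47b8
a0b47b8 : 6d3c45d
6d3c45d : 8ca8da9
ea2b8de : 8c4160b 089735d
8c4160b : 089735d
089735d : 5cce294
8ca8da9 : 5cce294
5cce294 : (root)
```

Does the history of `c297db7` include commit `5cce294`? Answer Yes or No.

Ancestors of c297db7 (commits reachable by following parents): {5cce294, 6d3c45d, 8ca8da9, 96b2164, a0b47b8, c297db7}.
5cce294 is in that set, so it is an ancestor of c297db7.

Yes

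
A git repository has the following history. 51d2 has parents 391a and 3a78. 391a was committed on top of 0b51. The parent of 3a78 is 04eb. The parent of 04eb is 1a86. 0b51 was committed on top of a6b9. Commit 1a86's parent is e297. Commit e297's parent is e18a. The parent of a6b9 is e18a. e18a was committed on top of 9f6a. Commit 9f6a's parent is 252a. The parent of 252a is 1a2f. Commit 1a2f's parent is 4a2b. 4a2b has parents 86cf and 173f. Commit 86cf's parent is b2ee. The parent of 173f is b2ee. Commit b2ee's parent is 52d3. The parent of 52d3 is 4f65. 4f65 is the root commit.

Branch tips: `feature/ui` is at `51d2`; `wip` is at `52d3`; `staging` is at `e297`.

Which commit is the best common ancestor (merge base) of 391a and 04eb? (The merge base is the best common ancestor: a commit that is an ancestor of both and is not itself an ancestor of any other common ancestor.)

Ancestors of 391a: {0b51, 173f, 1a2f, 252a, 391a, 4a2b, 4f65, 52d3, 86cf, 9f6a, a6b9, b2ee, e18a}.
Ancestors of 04eb: {04eb, 173f, 1a2f, 1a86, 252a, 4a2b, 4f65, 52d3, 86cf, 9f6a, b2ee, e18a, e297}.
Common ancestors: {173f, 1a2f, 252a, 4a2b, 4f65, 52d3, 86cf, 9f6a, b2ee, e18a}.
Among these, e18a is not an ancestor of any other common ancestor — it is the merge base.

e18a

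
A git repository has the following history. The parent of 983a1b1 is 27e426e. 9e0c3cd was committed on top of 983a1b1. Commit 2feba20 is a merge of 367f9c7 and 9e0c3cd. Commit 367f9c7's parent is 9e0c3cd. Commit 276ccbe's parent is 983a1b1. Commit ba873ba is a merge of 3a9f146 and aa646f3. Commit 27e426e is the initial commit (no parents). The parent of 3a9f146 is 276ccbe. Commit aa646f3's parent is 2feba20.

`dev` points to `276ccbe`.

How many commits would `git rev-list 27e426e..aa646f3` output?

5

Reachable from aa646f3: {27e426e, 2feba20, 367f9c7, 983a1b1, 9e0c3cd, aa646f3}.
Reachable from 27e426e: {27e426e}.
In aa646f3's history but not 27e426e's: {2feba20, 367f9c7, 983a1b1, 9e0c3cd, aa646f3} — 5 commits.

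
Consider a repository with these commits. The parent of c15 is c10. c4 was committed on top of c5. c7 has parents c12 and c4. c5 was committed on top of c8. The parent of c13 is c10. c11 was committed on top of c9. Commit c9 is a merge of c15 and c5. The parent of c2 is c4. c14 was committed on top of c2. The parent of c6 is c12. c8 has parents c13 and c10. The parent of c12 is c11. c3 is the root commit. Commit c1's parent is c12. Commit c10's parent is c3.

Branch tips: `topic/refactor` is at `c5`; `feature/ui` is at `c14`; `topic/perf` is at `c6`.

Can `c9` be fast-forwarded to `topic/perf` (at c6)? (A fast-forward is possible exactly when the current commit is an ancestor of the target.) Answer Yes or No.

Yes

A fast-forward from c9 to c6 is possible iff c9 is an ancestor of c6.
Ancestors of c6: {c10, c11, c12, c13, c15, c3, c5, c6, c8, c9}.
c9 is among them, so fast-forward is possible.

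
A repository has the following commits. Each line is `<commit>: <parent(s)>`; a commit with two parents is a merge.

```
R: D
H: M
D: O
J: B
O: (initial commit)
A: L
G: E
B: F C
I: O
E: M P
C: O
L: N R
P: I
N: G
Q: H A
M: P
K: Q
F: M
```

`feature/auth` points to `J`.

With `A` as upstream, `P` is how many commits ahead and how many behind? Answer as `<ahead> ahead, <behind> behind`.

Reachable from P: {I, O, P}.
Reachable from A: {A, D, E, G, I, L, M, N, O, P, R}.
Only in P's history (ahead): {} — 0.
Only in A's history (behind): {A, D, E, G, L, M, N, R} — 8.

0 ahead, 8 behind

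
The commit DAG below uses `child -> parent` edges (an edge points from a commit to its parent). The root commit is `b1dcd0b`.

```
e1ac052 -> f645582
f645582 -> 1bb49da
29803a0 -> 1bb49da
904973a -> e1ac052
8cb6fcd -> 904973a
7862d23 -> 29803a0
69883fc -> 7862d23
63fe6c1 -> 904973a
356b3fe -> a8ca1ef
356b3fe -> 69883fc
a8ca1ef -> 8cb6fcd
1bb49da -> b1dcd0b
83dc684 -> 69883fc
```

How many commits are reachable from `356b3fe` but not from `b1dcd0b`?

10

Reachable from 356b3fe: {1bb49da, 29803a0, 356b3fe, 69883fc, 7862d23, 8cb6fcd, 904973a, a8ca1ef, b1dcd0b, e1ac052, f645582}.
Reachable from b1dcd0b: {b1dcd0b}.
In 356b3fe's history but not b1dcd0b's: {1bb49da, 29803a0, 356b3fe, 69883fc, 7862d23, 8cb6fcd, 904973a, a8ca1ef, e1ac052, f645582} — 10 commits.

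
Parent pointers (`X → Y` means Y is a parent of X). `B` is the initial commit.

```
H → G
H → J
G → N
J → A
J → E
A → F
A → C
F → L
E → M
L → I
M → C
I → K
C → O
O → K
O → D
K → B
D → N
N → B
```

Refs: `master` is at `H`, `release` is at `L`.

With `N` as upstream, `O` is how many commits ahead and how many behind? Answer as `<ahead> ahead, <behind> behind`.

3 ahead, 0 behind

Reachable from O: {B, D, K, N, O}.
Reachable from N: {B, N}.
Only in O's history (ahead): {D, K, O} — 3.
Only in N's history (behind): {} — 0.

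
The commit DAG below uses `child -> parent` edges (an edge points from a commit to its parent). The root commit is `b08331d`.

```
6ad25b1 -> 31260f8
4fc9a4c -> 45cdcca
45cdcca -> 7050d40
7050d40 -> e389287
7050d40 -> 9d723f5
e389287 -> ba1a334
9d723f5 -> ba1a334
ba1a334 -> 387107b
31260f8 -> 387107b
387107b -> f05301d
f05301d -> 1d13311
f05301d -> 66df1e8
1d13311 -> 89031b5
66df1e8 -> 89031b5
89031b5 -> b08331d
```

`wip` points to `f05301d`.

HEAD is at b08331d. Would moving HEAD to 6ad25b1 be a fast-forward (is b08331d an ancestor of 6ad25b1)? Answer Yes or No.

Yes

A fast-forward from b08331d to 6ad25b1 is possible iff b08331d is an ancestor of 6ad25b1.
Ancestors of 6ad25b1: {1d13311, 31260f8, 387107b, 66df1e8, 6ad25b1, 89031b5, b08331d, f05301d}.
b08331d is among them, so fast-forward is possible.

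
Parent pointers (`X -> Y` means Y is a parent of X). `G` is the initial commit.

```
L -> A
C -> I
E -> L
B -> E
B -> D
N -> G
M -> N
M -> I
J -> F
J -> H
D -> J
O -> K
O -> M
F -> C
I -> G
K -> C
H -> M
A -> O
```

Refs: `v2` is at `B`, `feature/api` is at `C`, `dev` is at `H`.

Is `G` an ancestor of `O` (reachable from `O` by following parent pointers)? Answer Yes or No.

Ancestors of O (commits reachable by following parents): {C, G, I, K, M, N, O}.
G is in that set, so it is an ancestor of O.

Yes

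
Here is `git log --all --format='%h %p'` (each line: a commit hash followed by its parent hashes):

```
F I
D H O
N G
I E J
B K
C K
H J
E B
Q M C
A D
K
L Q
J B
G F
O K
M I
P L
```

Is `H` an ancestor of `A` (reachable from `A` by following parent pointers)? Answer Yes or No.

Ancestors of A (commits reachable by following parents): {A, B, D, H, J, K, O}.
H is in that set, so it is an ancestor of A.

Yes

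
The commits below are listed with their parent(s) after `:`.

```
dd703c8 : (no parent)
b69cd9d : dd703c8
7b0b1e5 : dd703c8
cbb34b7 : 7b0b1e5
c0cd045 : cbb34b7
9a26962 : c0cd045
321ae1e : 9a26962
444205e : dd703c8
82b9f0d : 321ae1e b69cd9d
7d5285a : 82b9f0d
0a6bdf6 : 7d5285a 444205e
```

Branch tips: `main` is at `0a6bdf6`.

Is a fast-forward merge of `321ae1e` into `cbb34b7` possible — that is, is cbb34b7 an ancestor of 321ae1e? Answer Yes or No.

A fast-forward from cbb34b7 to 321ae1e is possible iff cbb34b7 is an ancestor of 321ae1e.
Ancestors of 321ae1e: {321ae1e, 7b0b1e5, 9a26962, c0cd045, cbb34b7, dd703c8}.
cbb34b7 is among them, so fast-forward is possible.

Yes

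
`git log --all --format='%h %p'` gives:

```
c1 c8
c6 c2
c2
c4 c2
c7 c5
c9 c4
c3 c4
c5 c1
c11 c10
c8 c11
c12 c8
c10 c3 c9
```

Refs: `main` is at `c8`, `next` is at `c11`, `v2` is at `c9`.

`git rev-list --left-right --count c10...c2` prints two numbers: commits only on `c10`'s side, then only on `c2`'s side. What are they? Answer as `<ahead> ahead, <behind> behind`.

4 ahead, 0 behind

Reachable from c10: {c10, c2, c3, c4, c9}.
Reachable from c2: {c2}.
Only in c10's history (ahead): {c10, c3, c4, c9} — 4.
Only in c2's history (behind): {} — 0.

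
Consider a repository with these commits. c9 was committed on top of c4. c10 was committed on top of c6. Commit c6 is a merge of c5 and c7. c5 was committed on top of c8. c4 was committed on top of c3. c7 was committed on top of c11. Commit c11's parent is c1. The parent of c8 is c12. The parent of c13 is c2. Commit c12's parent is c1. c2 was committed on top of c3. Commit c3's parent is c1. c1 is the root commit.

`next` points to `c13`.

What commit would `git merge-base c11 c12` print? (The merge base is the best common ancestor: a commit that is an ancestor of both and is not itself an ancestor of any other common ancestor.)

Ancestors of c11: {c1, c11}.
Ancestors of c12: {c1, c12}.
Common ancestors: {c1}.
The only common ancestor is c1, so it is the merge base.

c1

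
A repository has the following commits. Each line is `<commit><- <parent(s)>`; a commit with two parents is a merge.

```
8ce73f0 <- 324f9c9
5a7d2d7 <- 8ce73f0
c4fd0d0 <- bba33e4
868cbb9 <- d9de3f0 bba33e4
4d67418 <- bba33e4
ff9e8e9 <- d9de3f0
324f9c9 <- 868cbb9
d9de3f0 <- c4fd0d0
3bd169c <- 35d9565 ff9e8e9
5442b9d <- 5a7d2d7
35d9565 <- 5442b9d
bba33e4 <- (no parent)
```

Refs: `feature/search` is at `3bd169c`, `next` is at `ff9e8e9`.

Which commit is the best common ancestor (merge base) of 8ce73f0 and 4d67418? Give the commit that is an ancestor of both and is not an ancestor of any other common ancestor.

Ancestors of 8ce73f0: {324f9c9, 868cbb9, 8ce73f0, bba33e4, c4fd0d0, d9de3f0}.
Ancestors of 4d67418: {4d67418, bba33e4}.
Common ancestors: {bba33e4}.
The only common ancestor is bba33e4, so it is the merge base.

bba33e4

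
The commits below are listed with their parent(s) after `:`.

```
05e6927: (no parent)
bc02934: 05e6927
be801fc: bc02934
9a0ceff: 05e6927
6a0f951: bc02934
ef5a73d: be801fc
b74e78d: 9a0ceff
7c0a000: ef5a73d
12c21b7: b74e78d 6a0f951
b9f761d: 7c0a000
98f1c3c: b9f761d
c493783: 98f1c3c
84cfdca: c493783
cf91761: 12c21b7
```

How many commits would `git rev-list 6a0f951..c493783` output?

6

Reachable from c493783: {05e6927, 7c0a000, 98f1c3c, b9f761d, bc02934, be801fc, c493783, ef5a73d}.
Reachable from 6a0f951: {05e6927, 6a0f951, bc02934}.
In c493783's history but not 6a0f951's: {7c0a000, 98f1c3c, b9f761d, be801fc, c493783, ef5a73d} — 6 commits.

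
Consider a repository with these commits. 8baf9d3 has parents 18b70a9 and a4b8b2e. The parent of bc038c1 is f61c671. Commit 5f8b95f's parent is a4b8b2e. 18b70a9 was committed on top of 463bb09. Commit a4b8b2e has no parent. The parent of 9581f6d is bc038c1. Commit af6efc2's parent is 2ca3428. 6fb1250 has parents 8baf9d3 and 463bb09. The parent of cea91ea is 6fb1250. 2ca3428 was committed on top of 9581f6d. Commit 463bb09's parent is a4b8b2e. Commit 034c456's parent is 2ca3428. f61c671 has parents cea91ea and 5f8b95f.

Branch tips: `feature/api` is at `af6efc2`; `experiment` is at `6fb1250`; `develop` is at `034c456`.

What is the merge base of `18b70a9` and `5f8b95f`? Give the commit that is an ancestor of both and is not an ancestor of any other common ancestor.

a4b8b2e

Ancestors of 18b70a9: {18b70a9, 463bb09, a4b8b2e}.
Ancestors of 5f8b95f: {5f8b95f, a4b8b2e}.
Common ancestors: {a4b8b2e}.
The only common ancestor is a4b8b2e, so it is the merge base.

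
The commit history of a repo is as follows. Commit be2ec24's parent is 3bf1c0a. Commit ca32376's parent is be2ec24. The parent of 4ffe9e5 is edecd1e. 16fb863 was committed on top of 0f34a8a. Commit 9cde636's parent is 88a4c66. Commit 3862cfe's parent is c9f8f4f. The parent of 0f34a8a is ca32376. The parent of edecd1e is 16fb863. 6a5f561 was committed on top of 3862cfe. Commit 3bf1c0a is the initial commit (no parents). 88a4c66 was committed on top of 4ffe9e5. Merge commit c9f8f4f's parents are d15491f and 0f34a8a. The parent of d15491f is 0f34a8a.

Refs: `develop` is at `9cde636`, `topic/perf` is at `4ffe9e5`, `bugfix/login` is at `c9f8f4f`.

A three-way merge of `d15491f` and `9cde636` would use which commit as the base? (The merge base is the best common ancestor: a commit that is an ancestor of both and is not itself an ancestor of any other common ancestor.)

Ancestors of d15491f: {0f34a8a, 3bf1c0a, be2ec24, ca32376, d15491f}.
Ancestors of 9cde636: {0f34a8a, 16fb863, 3bf1c0a, 4ffe9e5, 88a4c66, 9cde636, be2ec24, ca32376, edecd1e}.
Common ancestors: {0f34a8a, 3bf1c0a, be2ec24, ca32376}.
Among these, 0f34a8a is not an ancestor of any other common ancestor — it is the merge base.

0f34a8a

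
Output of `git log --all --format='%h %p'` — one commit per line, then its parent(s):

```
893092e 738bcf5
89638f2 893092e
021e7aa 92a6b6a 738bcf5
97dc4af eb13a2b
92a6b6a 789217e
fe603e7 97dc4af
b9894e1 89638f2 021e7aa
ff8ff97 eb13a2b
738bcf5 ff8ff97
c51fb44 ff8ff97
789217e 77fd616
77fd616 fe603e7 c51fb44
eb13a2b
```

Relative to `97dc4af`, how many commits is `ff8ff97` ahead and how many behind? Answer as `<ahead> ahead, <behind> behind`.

Reachable from ff8ff97: {eb13a2b, ff8ff97}.
Reachable from 97dc4af: {97dc4af, eb13a2b}.
Only in ff8ff97's history (ahead): {ff8ff97} — 1.
Only in 97dc4af's history (behind): {97dc4af} — 1.

1 ahead, 1 behind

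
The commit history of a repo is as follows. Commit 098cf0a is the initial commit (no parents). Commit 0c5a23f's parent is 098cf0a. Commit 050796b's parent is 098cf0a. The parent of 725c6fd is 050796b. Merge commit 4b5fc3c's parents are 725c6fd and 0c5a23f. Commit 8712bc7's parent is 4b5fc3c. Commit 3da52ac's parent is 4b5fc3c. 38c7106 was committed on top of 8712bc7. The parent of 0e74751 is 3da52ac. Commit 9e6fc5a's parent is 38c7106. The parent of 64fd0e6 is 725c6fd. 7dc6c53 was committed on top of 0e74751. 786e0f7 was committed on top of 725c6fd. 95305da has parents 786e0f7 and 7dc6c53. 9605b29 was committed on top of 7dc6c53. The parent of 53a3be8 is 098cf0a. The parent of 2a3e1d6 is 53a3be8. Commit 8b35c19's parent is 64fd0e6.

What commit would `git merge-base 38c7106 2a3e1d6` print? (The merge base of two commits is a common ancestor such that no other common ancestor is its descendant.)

098cf0a

Ancestors of 38c7106: {050796b, 098cf0a, 0c5a23f, 38c7106, 4b5fc3c, 725c6fd, 8712bc7}.
Ancestors of 2a3e1d6: {098cf0a, 2a3e1d6, 53a3be8}.
Common ancestors: {098cf0a}.
The only common ancestor is 098cf0a, so it is the merge base.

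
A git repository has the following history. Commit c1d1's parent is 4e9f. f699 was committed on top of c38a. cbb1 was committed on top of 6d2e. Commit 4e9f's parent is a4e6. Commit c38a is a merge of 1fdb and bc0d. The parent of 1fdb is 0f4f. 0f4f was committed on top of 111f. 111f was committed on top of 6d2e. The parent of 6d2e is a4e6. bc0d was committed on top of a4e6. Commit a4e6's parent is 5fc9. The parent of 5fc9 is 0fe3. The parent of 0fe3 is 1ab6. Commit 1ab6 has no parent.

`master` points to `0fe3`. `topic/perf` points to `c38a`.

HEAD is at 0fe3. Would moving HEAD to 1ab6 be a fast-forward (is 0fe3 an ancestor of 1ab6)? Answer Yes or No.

No

A fast-forward from 0fe3 to 1ab6 is possible iff 0fe3 is an ancestor of 1ab6.
Ancestors of 1ab6: {1ab6}.
0fe3 is not among them, so fast-forward is not possible.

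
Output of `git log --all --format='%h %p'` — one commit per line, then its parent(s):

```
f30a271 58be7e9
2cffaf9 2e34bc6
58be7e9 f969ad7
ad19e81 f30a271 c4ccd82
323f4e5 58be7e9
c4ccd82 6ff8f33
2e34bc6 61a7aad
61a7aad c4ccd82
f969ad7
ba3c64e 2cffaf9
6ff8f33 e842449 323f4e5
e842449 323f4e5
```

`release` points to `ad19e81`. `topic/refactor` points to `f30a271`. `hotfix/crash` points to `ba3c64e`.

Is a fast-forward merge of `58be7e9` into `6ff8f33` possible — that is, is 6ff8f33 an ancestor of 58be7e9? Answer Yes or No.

No

A fast-forward from 6ff8f33 to 58be7e9 is possible iff 6ff8f33 is an ancestor of 58be7e9.
Ancestors of 58be7e9: {58be7e9, f969ad7}.
6ff8f33 is not among them, so fast-forward is not possible.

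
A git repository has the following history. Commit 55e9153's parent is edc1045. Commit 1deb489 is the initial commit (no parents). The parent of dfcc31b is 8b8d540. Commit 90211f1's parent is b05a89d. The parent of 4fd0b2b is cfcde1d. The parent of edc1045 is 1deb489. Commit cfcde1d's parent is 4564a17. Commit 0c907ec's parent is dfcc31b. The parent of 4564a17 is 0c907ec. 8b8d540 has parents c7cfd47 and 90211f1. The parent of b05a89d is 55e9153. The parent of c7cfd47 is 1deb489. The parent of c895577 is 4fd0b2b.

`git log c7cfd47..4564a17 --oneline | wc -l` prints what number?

8

Reachable from 4564a17: {0c907ec, 1deb489, 4564a17, 55e9153, 8b8d540, 90211f1, b05a89d, c7cfd47, dfcc31b, edc1045}.
Reachable from c7cfd47: {1deb489, c7cfd47}.
In 4564a17's history but not c7cfd47's: {0c907ec, 4564a17, 55e9153, 8b8d540, 90211f1, b05a89d, dfcc31b, edc1045} — 8 commits.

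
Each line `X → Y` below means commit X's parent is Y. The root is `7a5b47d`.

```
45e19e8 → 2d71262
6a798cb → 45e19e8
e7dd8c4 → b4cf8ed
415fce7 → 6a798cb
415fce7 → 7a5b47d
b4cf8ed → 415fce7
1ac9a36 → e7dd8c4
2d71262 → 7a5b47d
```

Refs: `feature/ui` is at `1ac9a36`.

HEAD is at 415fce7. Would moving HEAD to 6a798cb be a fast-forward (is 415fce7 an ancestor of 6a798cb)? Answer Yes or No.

A fast-forward from 415fce7 to 6a798cb is possible iff 415fce7 is an ancestor of 6a798cb.
Ancestors of 6a798cb: {2d71262, 45e19e8, 6a798cb, 7a5b47d}.
415fce7 is not among them, so fast-forward is not possible.

No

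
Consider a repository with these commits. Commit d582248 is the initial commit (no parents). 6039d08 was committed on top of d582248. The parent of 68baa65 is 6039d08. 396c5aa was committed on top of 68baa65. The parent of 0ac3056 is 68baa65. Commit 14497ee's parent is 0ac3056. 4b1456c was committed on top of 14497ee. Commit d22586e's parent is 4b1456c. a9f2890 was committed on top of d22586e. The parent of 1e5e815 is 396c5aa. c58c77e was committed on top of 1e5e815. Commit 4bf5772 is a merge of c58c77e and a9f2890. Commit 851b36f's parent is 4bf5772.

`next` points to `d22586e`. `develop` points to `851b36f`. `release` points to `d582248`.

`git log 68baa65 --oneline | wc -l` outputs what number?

Walking parent pointers from 68baa65: reachable set = {6039d08, 68baa65, d582248}.
That is 3 commits.

3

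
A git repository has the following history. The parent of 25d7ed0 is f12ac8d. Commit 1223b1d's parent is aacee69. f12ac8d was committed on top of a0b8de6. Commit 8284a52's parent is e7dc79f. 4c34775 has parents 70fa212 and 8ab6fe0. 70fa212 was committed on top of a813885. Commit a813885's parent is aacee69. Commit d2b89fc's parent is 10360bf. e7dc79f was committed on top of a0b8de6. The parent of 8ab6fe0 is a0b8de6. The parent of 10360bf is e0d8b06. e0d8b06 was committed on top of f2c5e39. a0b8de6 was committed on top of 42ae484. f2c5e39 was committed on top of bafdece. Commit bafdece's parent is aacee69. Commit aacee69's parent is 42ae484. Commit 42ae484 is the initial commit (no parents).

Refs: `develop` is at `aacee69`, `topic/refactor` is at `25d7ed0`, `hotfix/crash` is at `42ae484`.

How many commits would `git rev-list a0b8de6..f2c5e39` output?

3

Reachable from f2c5e39: {42ae484, aacee69, bafdece, f2c5e39}.
Reachable from a0b8de6: {42ae484, a0b8de6}.
In f2c5e39's history but not a0b8de6's: {aacee69, bafdece, f2c5e39} — 3 commits.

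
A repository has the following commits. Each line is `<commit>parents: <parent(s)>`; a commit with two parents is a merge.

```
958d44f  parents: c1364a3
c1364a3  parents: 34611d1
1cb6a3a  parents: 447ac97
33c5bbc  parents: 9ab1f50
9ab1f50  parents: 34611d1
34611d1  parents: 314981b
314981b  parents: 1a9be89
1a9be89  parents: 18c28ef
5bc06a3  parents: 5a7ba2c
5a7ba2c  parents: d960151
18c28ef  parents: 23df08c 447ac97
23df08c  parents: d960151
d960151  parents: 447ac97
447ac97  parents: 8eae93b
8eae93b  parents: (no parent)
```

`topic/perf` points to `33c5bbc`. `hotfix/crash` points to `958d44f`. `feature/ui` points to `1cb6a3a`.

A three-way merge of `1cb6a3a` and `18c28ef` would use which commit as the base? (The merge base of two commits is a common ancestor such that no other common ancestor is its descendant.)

447ac97

Ancestors of 1cb6a3a: {1cb6a3a, 447ac97, 8eae93b}.
Ancestors of 18c28ef: {18c28ef, 23df08c, 447ac97, 8eae93b, d960151}.
Common ancestors: {447ac97, 8eae93b}.
Among these, 447ac97 is not an ancestor of any other common ancestor — it is the merge base.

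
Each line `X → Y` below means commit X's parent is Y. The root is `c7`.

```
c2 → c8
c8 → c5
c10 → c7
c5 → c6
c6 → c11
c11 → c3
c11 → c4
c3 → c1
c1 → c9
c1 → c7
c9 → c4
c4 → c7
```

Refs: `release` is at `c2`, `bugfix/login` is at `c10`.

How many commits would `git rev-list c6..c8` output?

2

Reachable from c8: {c1, c11, c3, c4, c5, c6, c7, c8, c9}.
Reachable from c6: {c1, c11, c3, c4, c6, c7, c9}.
In c8's history but not c6's: {c5, c8} — 2 commits.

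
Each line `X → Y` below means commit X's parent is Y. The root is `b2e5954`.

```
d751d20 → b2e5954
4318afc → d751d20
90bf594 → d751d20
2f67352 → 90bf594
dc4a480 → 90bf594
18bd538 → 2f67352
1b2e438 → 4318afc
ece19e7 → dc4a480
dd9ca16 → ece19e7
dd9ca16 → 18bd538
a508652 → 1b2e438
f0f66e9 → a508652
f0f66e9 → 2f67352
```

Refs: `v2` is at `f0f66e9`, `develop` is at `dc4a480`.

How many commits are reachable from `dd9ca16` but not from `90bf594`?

5

Reachable from dd9ca16: {18bd538, 2f67352, 90bf594, b2e5954, d751d20, dc4a480, dd9ca16, ece19e7}.
Reachable from 90bf594: {90bf594, b2e5954, d751d20}.
In dd9ca16's history but not 90bf594's: {18bd538, 2f67352, dc4a480, dd9ca16, ece19e7} — 5 commits.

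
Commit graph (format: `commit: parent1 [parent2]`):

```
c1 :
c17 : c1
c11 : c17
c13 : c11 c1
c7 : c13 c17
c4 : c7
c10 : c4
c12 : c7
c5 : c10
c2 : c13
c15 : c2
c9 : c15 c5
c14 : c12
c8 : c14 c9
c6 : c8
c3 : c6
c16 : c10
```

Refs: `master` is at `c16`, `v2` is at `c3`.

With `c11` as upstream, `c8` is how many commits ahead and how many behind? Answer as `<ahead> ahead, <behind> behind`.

11 ahead, 0 behind

Reachable from c8: {c1, c10, c11, c12, c13, c14, c15, c17, c2, c4, c5, c7, c8, c9}.
Reachable from c11: {c1, c11, c17}.
Only in c8's history (ahead): {c10, c12, c13, c14, c15, c2, c4, c5, c7, c8, c9} — 11.
Only in c11's history (behind): {} — 0.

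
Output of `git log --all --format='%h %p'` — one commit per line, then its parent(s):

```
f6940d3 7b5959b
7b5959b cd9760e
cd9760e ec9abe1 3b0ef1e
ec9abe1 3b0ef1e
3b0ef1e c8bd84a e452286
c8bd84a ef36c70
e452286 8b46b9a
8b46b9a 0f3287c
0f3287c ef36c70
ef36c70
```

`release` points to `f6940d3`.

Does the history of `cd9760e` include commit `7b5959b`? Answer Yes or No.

Ancestors of cd9760e: {0f3287c, 3b0ef1e, 8b46b9a, c8bd84a, cd9760e, e452286, ec9abe1, ef36c70}.
7b5959b is not in that set, so it is not an ancestor of cd9760e.

No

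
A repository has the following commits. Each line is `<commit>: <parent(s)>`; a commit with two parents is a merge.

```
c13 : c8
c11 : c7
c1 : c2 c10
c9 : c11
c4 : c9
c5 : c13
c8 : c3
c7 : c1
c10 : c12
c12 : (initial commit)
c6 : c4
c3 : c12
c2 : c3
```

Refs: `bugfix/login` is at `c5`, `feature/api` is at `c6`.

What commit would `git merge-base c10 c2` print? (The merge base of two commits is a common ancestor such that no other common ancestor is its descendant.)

Ancestors of c10: {c10, c12}.
Ancestors of c2: {c12, c2, c3}.
Common ancestors: {c12}.
The only common ancestor is c12, so it is the merge base.

c12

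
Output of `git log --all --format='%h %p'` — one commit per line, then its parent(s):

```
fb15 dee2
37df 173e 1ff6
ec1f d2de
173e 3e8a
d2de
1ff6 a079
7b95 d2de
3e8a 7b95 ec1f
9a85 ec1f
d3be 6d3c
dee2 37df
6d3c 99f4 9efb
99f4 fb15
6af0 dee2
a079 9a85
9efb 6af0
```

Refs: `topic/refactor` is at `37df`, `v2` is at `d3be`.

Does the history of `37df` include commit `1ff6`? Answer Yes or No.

Yes

Ancestors of 37df (commits reachable by following parents): {173e, 1ff6, 37df, 3e8a, 7b95, 9a85, a079, d2de, ec1f}.
1ff6 is in that set, so it is an ancestor of 37df.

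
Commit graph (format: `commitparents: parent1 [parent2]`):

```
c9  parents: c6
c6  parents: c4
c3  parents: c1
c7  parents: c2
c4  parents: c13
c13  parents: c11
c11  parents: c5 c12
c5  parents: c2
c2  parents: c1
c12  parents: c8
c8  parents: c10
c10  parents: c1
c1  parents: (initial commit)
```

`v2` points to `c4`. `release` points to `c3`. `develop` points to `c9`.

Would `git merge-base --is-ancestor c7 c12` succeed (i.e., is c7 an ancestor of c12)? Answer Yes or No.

No

Ancestors of c12: {c1, c10, c12, c8}.
c7 is not in that set, so it is not an ancestor of c12.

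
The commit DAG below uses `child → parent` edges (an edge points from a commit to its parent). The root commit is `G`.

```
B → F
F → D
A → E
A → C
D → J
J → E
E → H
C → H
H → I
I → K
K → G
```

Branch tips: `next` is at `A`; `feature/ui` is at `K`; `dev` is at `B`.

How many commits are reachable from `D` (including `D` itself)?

Walking parent pointers from D: reachable set = {D, E, G, H, I, J, K}.
That is 7 commits.

7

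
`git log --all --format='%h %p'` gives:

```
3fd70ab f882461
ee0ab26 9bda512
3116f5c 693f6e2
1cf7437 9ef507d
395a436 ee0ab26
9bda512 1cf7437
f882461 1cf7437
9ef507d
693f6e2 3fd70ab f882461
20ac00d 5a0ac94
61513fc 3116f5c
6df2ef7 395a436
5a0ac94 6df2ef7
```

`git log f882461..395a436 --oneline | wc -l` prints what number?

Reachable from 395a436: {1cf7437, 395a436, 9bda512, 9ef507d, ee0ab26}.
Reachable from f882461: {1cf7437, 9ef507d, f882461}.
In 395a436's history but not f882461's: {395a436, 9bda512, ee0ab26} — 3 commits.

3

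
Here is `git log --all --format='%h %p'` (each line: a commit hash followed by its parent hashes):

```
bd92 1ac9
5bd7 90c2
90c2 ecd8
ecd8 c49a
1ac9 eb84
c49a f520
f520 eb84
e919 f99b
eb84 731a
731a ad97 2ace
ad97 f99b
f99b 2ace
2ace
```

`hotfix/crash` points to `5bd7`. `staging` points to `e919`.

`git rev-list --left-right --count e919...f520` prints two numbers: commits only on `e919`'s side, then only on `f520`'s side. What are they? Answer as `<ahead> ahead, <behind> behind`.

1 ahead, 4 behind

Reachable from e919: {2ace, e919, f99b}.
Reachable from f520: {2ace, 731a, ad97, eb84, f520, f99b}.
Only in e919's history (ahead): {e919} — 1.
Only in f520's history (behind): {731a, ad97, eb84, f520} — 4.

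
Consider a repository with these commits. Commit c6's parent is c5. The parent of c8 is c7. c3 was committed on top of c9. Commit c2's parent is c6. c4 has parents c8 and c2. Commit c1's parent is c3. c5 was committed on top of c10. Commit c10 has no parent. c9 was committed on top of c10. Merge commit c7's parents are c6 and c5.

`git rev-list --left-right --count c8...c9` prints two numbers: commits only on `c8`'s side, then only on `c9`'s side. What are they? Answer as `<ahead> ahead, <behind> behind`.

Reachable from c8: {c10, c5, c6, c7, c8}.
Reachable from c9: {c10, c9}.
Only in c8's history (ahead): {c5, c6, c7, c8} — 4.
Only in c9's history (behind): {c9} — 1.

4 ahead, 1 behind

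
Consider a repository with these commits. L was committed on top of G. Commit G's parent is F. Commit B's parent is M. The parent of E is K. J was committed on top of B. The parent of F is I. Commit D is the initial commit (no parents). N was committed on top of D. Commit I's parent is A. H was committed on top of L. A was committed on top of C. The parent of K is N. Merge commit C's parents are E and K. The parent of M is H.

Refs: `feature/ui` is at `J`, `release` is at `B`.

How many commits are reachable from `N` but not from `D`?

Reachable from N: {D, N}.
Reachable from D: {D}.
In N's history but not D's: {N} — 1 commit.

1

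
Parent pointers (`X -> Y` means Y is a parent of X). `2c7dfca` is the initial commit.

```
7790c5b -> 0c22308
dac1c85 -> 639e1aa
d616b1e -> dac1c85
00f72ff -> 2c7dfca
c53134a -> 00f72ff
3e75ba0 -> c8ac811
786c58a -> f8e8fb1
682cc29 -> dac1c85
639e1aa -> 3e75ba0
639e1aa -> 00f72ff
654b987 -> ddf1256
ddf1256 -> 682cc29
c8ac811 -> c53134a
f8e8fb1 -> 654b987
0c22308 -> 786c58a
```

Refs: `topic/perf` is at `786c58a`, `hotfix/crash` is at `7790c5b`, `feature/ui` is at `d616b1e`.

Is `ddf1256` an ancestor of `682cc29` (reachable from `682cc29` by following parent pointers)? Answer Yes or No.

No

Ancestors of 682cc29: {00f72ff, 2c7dfca, 3e75ba0, 639e1aa, 682cc29, c53134a, c8ac811, dac1c85}.
ddf1256 is not in that set, so it is not an ancestor of 682cc29.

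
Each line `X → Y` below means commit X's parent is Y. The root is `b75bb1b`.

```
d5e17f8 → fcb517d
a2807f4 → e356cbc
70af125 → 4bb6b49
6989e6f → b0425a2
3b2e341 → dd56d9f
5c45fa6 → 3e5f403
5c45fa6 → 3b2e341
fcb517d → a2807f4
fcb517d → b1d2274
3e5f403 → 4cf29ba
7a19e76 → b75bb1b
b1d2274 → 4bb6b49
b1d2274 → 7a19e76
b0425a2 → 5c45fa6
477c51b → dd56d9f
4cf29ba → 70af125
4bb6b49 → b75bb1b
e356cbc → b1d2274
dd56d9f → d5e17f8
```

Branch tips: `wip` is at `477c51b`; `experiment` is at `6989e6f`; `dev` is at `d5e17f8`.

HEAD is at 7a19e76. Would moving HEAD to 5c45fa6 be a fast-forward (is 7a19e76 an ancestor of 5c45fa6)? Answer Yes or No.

A fast-forward from 7a19e76 to 5c45fa6 is possible iff 7a19e76 is an ancestor of 5c45fa6.
Ancestors of 5c45fa6: {3b2e341, 3e5f403, 4bb6b49, 4cf29ba, 5c45fa6, 70af125, 7a19e76, a2807f4, b1d2274, b75bb1b, d5e17f8, dd56d9f, e356cbc, fcb517d}.
7a19e76 is among them, so fast-forward is possible.

Yes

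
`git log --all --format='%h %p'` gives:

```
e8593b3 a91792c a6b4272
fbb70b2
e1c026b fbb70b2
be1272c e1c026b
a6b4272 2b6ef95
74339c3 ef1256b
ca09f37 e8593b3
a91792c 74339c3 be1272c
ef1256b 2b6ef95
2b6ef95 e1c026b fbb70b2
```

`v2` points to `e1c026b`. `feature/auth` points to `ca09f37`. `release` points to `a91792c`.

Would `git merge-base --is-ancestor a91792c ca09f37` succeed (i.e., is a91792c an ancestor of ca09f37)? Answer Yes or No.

Yes

Ancestors of ca09f37 (commits reachable by following parents): {2b6ef95, 74339c3, a6b4272, a91792c, be1272c, ca09f37, e1c026b, e8593b3, ef1256b, fbb70b2}.
a91792c is in that set, so it is an ancestor of ca09f37.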